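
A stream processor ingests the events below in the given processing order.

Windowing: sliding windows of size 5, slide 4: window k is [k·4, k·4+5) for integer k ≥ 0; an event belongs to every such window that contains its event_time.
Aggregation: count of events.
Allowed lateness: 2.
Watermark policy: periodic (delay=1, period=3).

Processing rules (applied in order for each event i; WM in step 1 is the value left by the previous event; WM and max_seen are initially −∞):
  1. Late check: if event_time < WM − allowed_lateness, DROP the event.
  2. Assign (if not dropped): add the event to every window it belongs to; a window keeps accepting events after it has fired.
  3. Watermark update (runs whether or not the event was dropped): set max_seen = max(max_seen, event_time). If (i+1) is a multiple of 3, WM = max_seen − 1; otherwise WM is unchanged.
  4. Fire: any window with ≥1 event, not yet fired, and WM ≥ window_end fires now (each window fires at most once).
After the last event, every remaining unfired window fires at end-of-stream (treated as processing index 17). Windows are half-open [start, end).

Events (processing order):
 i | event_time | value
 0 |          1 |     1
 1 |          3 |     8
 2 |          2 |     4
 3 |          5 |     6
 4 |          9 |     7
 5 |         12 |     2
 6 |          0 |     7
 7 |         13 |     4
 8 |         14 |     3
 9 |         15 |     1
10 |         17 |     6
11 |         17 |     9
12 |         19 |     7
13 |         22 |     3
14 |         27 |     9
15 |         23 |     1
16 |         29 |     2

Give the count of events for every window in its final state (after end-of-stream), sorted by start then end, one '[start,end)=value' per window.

[0,5)=3 [4,9)=1 [8,13)=2 [12,17)=4 [16,21)=3 [20,25)=1 [24,29)=1 [28,33)=1

i=0 t=1 v=1: → [0,5); WM=−∞
i=1 t=3 v=8: → [0,5); WM=−∞
i=2 t=2 v=4: → [0,5); WM=2
i=3 t=5 v=6: → [4,9); WM=2
i=4 t=9 v=7: → [8,13); WM=2
i=5 t=12 v=2: → [12,17),[8,13); WM=11; [0,5) fires=3 [4,9) fires=1
i=6 t=0 v=7: DROP (t<11-2); WM=11
i=7 t=13 v=4: → [12,17); WM=11
i=8 t=14 v=3: → [12,17); WM=13; [8,13) fires=2
i=9 t=15 v=1: → [12,17); WM=13
i=10 t=17 v=6: → [16,21); WM=13
i=11 t=17 v=9: → [16,21); WM=16
i=12 t=19 v=7: → [16,21); WM=16
i=13 t=22 v=3: → [20,25); WM=16
i=14 t=27 v=9: → [24,29); WM=26; [12,17) fires=4 [16,21) fires=3 [20,25) fires=1
i=15 t=23 v=1: DROP (t<26-2); WM=26
i=16 t=29 v=2: → [28,33); WM=26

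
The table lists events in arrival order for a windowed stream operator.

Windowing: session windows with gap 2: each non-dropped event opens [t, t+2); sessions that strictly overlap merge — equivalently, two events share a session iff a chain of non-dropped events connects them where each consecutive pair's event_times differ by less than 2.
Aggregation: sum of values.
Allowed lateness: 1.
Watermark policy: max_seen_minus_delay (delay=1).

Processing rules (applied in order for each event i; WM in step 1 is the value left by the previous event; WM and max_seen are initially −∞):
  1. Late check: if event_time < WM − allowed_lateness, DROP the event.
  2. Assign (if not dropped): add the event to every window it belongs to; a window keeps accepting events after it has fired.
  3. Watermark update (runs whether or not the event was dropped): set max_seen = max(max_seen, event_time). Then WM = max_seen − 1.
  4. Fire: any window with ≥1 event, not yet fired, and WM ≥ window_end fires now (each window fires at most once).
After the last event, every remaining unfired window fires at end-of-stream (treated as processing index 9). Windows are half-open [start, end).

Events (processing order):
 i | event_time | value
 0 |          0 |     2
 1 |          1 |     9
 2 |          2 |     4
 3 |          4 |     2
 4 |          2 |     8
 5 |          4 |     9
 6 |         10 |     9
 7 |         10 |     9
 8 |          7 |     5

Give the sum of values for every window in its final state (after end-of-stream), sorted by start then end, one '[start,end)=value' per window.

i=0 t=0 v=2: → [0,2); WM=-1
i=1 t=1 v=9: → [0,3); WM=0
i=2 t=2 v=4: → [0,4); WM=1
i=3 t=4 v=2: → [4,6); WM=3
i=4 t=2 v=8: → [0,4); WM=3
i=5 t=4 v=9: → [4,6); WM=3
i=6 t=10 v=9: → [10,12); WM=9
i=7 t=10 v=9: → [10,12); WM=9
i=8 t=7 v=5: DROP (t<9-1); WM=9

[0,4)=23 [4,6)=11 [10,12)=18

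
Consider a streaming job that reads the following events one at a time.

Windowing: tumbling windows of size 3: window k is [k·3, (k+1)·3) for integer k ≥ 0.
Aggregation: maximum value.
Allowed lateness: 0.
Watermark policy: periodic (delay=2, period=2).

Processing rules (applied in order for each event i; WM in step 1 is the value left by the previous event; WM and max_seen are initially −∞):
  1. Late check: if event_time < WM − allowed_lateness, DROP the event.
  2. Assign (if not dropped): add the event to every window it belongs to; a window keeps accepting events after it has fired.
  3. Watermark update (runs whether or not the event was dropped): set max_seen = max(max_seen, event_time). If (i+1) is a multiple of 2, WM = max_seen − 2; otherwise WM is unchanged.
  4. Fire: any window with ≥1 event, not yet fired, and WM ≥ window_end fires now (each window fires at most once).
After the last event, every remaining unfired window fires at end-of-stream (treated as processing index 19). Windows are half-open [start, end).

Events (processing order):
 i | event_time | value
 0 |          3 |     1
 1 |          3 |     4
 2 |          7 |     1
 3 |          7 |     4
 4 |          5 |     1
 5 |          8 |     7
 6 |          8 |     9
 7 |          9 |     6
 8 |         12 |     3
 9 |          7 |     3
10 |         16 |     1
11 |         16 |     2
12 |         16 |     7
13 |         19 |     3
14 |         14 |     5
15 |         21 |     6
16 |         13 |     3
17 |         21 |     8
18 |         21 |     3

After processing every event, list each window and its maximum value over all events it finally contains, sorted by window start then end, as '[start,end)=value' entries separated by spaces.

i=0 t=3 v=1: → [3,6); WM=−∞
i=1 t=3 v=4: → [3,6); WM=1
i=2 t=7 v=1: → [6,9); WM=1
i=3 t=7 v=4: → [6,9); WM=5
i=4 t=5 v=1: → [3,6); WM=5
i=5 t=8 v=7: → [6,9); WM=6; [3,6) fires=4
i=6 t=8 v=9: → [6,9); WM=6
i=7 t=9 v=6: → [9,12); WM=7
i=8 t=12 v=3: → [12,15); WM=7
i=9 t=7 v=3: → [6,9); WM=10; [6,9) fires=9
i=10 t=16 v=1: → [15,18); WM=10
i=11 t=16 v=2: → [15,18); WM=14; [9,12) fires=6
i=12 t=16 v=7: → [15,18); WM=14
i=13 t=19 v=3: → [18,21); WM=17; [12,15) fires=3
i=14 t=14 v=5: DROP (t<17-0); WM=17
i=15 t=21 v=6: → [21,24); WM=19; [15,18) fires=7
i=16 t=13 v=3: DROP (t<19-0); WM=19
i=17 t=21 v=8: → [21,24); WM=19
i=18 t=21 v=3: → [21,24); WM=19

[3,6)=4 [6,9)=9 [9,12)=6 [12,15)=3 [15,18)=7 [18,21)=3 [21,24)=8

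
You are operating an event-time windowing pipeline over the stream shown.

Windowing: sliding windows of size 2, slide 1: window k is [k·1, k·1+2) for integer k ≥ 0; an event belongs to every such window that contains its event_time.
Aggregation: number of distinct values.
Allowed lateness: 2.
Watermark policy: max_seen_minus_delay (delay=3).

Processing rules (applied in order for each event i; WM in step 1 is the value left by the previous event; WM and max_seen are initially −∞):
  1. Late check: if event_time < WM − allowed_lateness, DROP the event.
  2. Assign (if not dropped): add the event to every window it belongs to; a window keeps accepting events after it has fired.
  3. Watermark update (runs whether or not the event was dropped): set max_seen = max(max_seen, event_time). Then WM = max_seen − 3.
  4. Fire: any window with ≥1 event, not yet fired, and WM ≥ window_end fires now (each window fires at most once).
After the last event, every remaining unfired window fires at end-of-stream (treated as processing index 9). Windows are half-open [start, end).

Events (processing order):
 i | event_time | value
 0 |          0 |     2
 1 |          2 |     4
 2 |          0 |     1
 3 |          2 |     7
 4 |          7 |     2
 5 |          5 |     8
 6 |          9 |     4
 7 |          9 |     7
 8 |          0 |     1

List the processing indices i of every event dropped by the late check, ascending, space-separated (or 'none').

i=0 t=0 v=2: → [0,2); WM=-3
i=1 t=2 v=4: → [2,4),[1,3); WM=-1
i=2 t=0 v=1: → [0,2); WM=-1
i=3 t=2 v=7: → [2,4),[1,3); WM=-1
i=4 t=7 v=2: → [7,9),[6,8); WM=4; [0,2) fires=2 [1,3) fires=2 [2,4) fires=2
i=5 t=5 v=8: → [5,7),[4,6); WM=4
i=6 t=9 v=4: → [9,11),[8,10); WM=6; [4,6) fires=1
i=7 t=9 v=7: → [9,11),[8,10); WM=6
i=8 t=0 v=1: DROP (t<6-2); WM=6

8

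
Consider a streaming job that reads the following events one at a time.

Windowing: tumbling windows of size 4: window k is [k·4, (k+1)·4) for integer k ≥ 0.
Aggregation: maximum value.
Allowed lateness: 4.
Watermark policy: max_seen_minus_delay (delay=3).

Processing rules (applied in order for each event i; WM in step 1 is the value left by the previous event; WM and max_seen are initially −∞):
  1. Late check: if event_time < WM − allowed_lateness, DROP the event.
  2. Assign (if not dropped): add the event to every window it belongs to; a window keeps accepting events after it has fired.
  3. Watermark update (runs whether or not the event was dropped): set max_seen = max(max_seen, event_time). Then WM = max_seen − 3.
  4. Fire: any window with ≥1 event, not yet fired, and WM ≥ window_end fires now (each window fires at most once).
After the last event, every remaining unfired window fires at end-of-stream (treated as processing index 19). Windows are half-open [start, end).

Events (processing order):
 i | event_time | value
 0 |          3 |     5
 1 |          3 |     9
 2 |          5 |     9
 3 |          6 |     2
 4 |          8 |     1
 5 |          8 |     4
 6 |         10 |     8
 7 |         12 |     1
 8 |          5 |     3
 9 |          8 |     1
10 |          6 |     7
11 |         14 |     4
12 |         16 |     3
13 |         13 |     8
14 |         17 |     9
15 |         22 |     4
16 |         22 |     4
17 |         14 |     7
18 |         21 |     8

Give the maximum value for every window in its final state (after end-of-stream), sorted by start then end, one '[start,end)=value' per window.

[0,4)=9 [4,8)=9 [8,12)=8 [12,16)=8 [16,20)=9 [20,24)=8

i=0 t=3 v=5: → [0,4); WM=0
i=1 t=3 v=9: → [0,4); WM=0
i=2 t=5 v=9: → [4,8); WM=2
i=3 t=6 v=2: → [4,8); WM=3
i=4 t=8 v=1: → [8,12); WM=5; [0,4) fires=9
i=5 t=8 v=4: → [8,12); WM=5
i=6 t=10 v=8: → [8,12); WM=7
i=7 t=12 v=1: → [12,16); WM=9; [4,8) fires=9
i=8 t=5 v=3: → [4,8); WM=9
i=9 t=8 v=1: → [8,12); WM=9
i=10 t=6 v=7: → [4,8); WM=9
i=11 t=14 v=4: → [12,16); WM=11
i=12 t=16 v=3: → [16,20); WM=13; [8,12) fires=8
i=13 t=13 v=8: → [12,16); WM=13
i=14 t=17 v=9: → [16,20); WM=14
i=15 t=22 v=4: → [20,24); WM=19; [12,16) fires=8
i=16 t=22 v=4: → [20,24); WM=19
i=17 t=14 v=7: DROP (t<19-4); WM=19
i=18 t=21 v=8: → [20,24); WM=19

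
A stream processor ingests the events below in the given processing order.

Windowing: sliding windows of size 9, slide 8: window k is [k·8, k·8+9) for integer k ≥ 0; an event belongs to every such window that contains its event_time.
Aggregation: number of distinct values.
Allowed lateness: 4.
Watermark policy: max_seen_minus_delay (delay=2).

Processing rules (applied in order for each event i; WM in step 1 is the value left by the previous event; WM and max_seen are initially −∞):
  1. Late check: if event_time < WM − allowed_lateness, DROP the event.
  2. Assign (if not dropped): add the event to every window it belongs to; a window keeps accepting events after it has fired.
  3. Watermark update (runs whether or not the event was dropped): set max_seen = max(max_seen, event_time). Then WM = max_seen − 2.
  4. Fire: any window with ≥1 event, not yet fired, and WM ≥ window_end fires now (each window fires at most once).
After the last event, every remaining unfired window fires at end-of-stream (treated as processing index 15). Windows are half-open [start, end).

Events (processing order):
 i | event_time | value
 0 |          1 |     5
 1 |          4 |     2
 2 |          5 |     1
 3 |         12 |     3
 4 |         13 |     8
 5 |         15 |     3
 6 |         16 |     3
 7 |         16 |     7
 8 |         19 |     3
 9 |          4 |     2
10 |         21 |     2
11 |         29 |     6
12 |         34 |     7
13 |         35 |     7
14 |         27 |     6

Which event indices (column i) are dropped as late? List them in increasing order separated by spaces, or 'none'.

i=0 t=1 v=5: → [0,9); WM=-1
i=1 t=4 v=2: → [0,9); WM=2
i=2 t=5 v=1: → [0,9); WM=3
i=3 t=12 v=3: → [8,17); WM=10; [0,9) fires=3
i=4 t=13 v=8: → [8,17); WM=11
i=5 t=15 v=3: → [8,17); WM=13
i=6 t=16 v=3: → [16,25),[8,17); WM=14
i=7 t=16 v=7: → [16,25),[8,17); WM=14
i=8 t=19 v=3: → [16,25); WM=17; [8,17) fires=3
i=9 t=4 v=2: DROP (t<17-4); WM=17
i=10 t=21 v=2: → [16,25); WM=19
i=11 t=29 v=6: → [24,33); WM=27; [16,25) fires=3
i=12 t=34 v=7: → [32,41); WM=32
i=13 t=35 v=7: → [32,41); WM=33; [24,33) fires=1
i=14 t=27 v=6: DROP (t<33-4); WM=33

9 14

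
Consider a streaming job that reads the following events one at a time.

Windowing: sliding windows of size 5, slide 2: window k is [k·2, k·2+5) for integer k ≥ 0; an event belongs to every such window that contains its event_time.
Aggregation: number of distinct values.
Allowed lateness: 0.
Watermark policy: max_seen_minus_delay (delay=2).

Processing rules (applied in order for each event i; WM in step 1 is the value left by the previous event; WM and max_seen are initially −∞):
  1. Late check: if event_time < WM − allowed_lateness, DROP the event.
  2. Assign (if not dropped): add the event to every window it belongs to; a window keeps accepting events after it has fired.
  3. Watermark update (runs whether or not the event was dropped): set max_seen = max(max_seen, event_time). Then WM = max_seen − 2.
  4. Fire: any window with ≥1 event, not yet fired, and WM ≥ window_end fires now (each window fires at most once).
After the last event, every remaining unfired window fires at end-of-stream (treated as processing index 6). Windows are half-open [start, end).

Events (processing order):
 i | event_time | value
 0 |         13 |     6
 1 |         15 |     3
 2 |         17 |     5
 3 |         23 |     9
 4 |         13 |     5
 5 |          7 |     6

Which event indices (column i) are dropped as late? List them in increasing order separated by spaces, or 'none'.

i=0 t=13 v=6: → [12,17),[10,15); WM=11
i=1 t=15 v=3: → [14,19),[12,17); WM=13
i=2 t=17 v=5: → [16,21),[14,19); WM=15; [10,15) fires=1
i=3 t=23 v=9: → [22,27),[20,25); WM=21; [12,17) fires=2 [14,19) fires=2 [16,21) fires=1
i=4 t=13 v=5: DROP (t<21-0); WM=21
i=5 t=7 v=6: DROP (t<21-0); WM=21

4 5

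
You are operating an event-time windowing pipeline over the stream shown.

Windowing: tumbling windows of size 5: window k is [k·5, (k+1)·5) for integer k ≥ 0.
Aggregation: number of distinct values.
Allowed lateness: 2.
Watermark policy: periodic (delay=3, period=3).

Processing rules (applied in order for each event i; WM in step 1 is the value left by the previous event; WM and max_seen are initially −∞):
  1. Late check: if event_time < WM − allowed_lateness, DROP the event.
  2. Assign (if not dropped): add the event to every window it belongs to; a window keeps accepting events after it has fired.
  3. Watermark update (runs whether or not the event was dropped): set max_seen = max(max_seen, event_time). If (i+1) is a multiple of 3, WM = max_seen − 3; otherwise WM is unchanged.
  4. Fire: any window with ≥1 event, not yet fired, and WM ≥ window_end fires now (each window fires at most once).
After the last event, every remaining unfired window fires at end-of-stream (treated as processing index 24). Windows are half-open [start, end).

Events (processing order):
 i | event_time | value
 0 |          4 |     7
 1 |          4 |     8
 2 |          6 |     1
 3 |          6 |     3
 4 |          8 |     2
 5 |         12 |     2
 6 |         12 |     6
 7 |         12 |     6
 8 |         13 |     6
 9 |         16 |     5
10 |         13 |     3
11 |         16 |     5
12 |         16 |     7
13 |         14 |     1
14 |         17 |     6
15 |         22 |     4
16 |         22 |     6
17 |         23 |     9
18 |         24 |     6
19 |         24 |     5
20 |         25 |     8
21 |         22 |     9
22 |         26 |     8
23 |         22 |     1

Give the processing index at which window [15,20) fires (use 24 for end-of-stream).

17

i=0 t=4 v=7: → [0,5); WM=−∞
i=1 t=4 v=8: → [0,5); WM=−∞
i=2 t=6 v=1: → [5,10); WM=3
i=3 t=6 v=3: → [5,10); WM=3
i=4 t=8 v=2: → [5,10); WM=3
i=5 t=12 v=2: → [10,15); WM=9; [0,5) fires=2
i=6 t=12 v=6: → [10,15); WM=9
i=7 t=12 v=6: → [10,15); WM=9
i=8 t=13 v=6: → [10,15); WM=10; [5,10) fires=3
i=9 t=16 v=5: → [15,20); WM=10
i=10 t=13 v=3: → [10,15); WM=10
i=11 t=16 v=5: → [15,20); WM=13
i=12 t=16 v=7: → [15,20); WM=13
i=13 t=14 v=1: → [10,15); WM=13
i=14 t=17 v=6: → [15,20); WM=14
i=15 t=22 v=4: → [20,25); WM=14
i=16 t=22 v=6: → [20,25); WM=14
i=17 t=23 v=9: → [20,25); WM=20; [10,15) fires=4 [15,20) fires=3
i=18 t=24 v=6: → [20,25); WM=20
i=19 t=24 v=5: → [20,25); WM=20
i=20 t=25 v=8: → [25,30); WM=22
i=21 t=22 v=9: → [20,25); WM=22
i=22 t=26 v=8: → [25,30); WM=22
i=23 t=22 v=1: → [20,25); WM=23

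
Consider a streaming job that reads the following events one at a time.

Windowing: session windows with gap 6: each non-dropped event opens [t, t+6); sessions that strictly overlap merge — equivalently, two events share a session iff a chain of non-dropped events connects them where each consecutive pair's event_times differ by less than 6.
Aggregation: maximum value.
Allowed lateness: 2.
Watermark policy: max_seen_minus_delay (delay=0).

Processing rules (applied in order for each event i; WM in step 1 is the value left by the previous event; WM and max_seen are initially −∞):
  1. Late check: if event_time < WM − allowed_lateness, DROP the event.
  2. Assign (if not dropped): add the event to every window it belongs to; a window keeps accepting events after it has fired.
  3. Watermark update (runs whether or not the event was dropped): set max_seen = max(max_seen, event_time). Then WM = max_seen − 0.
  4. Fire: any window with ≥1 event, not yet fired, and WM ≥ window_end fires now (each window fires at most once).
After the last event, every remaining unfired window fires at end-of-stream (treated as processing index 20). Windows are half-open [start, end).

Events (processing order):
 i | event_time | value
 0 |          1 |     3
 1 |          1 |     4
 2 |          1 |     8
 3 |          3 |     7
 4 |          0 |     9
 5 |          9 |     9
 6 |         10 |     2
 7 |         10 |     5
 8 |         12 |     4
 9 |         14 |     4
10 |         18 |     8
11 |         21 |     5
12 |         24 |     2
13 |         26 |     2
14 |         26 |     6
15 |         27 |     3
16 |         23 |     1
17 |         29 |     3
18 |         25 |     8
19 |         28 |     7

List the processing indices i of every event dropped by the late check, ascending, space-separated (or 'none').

4 16 18

i=0 t=1 v=3: → [1,7); WM=1
i=1 t=1 v=4: → [1,7); WM=1
i=2 t=1 v=8: → [1,7); WM=1
i=3 t=3 v=7: → [1,9); WM=3
i=4 t=0 v=9: DROP (t<3-2); WM=3
i=5 t=9 v=9: → [9,15); WM=9
i=6 t=10 v=2: → [9,16); WM=10
i=7 t=10 v=5: → [9,16); WM=10
i=8 t=12 v=4: → [9,18); WM=12
i=9 t=14 v=4: → [9,20); WM=14
i=10 t=18 v=8: → [9,24); WM=18
i=11 t=21 v=5: → [9,27); WM=21
i=12 t=24 v=2: → [9,30); WM=24
i=13 t=26 v=2: → [9,32); WM=26
i=14 t=26 v=6: → [9,32); WM=26
i=15 t=27 v=3: → [9,33); WM=27
i=16 t=23 v=1: DROP (t<27-2); WM=27
i=17 t=29 v=3: → [9,35); WM=29
i=18 t=25 v=8: DROP (t<29-2); WM=29
i=19 t=28 v=7: → [9,35); WM=29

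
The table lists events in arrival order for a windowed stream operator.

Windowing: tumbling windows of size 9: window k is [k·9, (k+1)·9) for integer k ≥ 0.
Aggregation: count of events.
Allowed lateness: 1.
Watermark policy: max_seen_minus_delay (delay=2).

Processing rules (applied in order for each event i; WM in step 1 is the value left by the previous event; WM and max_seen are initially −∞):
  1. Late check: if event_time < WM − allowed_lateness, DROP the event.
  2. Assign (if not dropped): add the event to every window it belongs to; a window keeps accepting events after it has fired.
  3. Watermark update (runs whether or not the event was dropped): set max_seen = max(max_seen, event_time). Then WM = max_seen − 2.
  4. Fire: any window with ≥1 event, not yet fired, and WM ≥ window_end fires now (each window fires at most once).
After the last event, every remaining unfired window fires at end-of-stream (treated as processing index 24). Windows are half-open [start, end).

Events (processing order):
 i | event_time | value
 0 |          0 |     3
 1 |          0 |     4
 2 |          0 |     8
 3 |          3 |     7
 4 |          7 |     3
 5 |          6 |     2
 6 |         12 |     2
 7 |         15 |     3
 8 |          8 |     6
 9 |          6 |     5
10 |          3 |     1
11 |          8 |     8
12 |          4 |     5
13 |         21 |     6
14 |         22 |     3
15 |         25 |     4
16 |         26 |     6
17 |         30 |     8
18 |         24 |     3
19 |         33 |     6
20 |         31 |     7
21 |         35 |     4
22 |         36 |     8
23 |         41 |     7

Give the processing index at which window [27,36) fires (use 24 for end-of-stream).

23

i=0 t=0 v=3: → [0,9); WM=-2
i=1 t=0 v=4: → [0,9); WM=-2
i=2 t=0 v=8: → [0,9); WM=-2
i=3 t=3 v=7: → [0,9); WM=1
i=4 t=7 v=3: → [0,9); WM=5
i=5 t=6 v=2: → [0,9); WM=5
i=6 t=12 v=2: → [9,18); WM=10; [0,9) fires=6
i=7 t=15 v=3: → [9,18); WM=13
i=8 t=8 v=6: DROP (t<13-1); WM=13
i=9 t=6 v=5: DROP (t<13-1); WM=13
i=10 t=3 v=1: DROP (t<13-1); WM=13
i=11 t=8 v=8: DROP (t<13-1); WM=13
i=12 t=4 v=5: DROP (t<13-1); WM=13
i=13 t=21 v=6: → [18,27); WM=19; [9,18) fires=2
i=14 t=22 v=3: → [18,27); WM=20
i=15 t=25 v=4: → [18,27); WM=23
i=16 t=26 v=6: → [18,27); WM=24
i=17 t=30 v=8: → [27,36); WM=28; [18,27) fires=4
i=18 t=24 v=3: DROP (t<28-1); WM=28
i=19 t=33 v=6: → [27,36); WM=31
i=20 t=31 v=7: → [27,36); WM=31
i=21 t=35 v=4: → [27,36); WM=33
i=22 t=36 v=8: → [36,45); WM=34
i=23 t=41 v=7: → [36,45); WM=39; [27,36) fires=4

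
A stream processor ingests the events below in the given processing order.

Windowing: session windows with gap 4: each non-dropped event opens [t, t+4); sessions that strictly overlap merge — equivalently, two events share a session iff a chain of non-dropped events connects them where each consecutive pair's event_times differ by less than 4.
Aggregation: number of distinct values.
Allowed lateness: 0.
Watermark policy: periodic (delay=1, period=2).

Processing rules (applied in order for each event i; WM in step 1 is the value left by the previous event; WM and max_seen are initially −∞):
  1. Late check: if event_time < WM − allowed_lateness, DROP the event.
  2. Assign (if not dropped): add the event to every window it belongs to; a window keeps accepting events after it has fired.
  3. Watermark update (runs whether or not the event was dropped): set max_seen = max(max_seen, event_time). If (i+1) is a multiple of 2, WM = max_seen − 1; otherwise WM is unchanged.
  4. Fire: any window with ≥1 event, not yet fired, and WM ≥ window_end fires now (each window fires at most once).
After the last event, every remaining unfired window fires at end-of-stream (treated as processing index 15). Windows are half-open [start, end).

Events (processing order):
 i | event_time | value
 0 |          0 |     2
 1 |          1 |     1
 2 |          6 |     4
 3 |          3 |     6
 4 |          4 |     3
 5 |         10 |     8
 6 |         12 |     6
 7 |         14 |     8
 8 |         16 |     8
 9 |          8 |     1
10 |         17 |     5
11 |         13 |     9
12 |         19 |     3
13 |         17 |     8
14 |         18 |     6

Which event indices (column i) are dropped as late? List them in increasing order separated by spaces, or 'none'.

4 9 11

i=0 t=0 v=2: → [0,4); WM=−∞
i=1 t=1 v=1: → [0,5); WM=0
i=2 t=6 v=4: → [6,10); WM=0
i=3 t=3 v=6: → [0,10); WM=5
i=4 t=4 v=3: DROP (t<5-0); WM=5
i=5 t=10 v=8: → [10,14); WM=9
i=6 t=12 v=6: → [10,16); WM=9
i=7 t=14 v=8: → [10,18); WM=13
i=8 t=16 v=8: → [10,20); WM=13
i=9 t=8 v=1: DROP (t<13-0); WM=15
i=10 t=17 v=5: → [10,21); WM=15
i=11 t=13 v=9: DROP (t<15-0); WM=16
i=12 t=19 v=3: → [10,23); WM=16
i=13 t=17 v=8: → [10,23); WM=18
i=14 t=18 v=6: → [10,23); WM=18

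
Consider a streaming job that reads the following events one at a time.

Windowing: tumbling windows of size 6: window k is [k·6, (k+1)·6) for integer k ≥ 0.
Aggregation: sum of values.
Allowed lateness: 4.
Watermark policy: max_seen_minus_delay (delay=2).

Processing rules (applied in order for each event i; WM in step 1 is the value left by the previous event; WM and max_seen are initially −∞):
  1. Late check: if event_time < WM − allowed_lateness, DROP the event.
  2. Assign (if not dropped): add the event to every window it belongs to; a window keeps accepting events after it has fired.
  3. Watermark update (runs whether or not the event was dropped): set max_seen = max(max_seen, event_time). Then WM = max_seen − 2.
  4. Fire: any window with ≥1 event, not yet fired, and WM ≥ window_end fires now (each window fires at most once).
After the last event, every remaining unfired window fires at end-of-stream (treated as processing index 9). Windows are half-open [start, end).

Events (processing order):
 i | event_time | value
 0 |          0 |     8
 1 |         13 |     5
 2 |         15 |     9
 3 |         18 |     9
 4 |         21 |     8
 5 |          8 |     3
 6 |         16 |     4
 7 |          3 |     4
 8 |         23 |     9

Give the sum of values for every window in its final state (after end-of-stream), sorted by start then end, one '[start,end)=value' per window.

[0,6)=8 [12,18)=18 [18,24)=26

i=0 t=0 v=8: → [0,6); WM=-2
i=1 t=13 v=5: → [12,18); WM=11; [0,6) fires=8
i=2 t=15 v=9: → [12,18); WM=13
i=3 t=18 v=9: → [18,24); WM=16
i=4 t=21 v=8: → [18,24); WM=19; [12,18) fires=14
i=5 t=8 v=3: DROP (t<19-4); WM=19
i=6 t=16 v=4: → [12,18); WM=19
i=7 t=3 v=4: DROP (t<19-4); WM=19
i=8 t=23 v=9: → [18,24); WM=21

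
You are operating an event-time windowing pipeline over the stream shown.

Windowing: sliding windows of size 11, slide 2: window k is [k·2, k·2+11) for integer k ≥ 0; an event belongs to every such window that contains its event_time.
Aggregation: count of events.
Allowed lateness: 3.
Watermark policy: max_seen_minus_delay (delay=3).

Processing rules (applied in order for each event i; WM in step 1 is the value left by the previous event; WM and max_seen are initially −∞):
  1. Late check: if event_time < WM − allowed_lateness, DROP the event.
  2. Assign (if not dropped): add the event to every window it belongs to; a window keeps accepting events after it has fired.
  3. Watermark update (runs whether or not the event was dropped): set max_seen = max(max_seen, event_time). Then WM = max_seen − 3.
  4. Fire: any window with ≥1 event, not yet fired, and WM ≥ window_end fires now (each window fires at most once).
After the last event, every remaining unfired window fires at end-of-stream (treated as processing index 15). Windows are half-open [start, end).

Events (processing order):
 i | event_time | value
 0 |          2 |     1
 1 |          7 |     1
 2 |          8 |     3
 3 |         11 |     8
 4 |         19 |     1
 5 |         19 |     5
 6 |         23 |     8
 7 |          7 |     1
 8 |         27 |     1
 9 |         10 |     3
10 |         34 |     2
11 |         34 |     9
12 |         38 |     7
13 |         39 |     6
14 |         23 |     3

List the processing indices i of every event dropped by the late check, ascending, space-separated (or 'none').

7 9 14

i=0 t=2 v=1: → [2,13),[0,11); WM=-1
i=1 t=7 v=1: → [6,17),[4,15),[2,13),[0,11); WM=4
i=2 t=8 v=3: → [8,19),[6,17),[4,15),[2,13),[0,11); WM=5
i=3 t=11 v=8: → [10,21),[8,19),[6,17),[4,15),[2,13); WM=8
i=4 t=19 v=1: → [18,29),[16,27),[14,25),[12,23),[10,21); WM=16; [0,11) fires=3 [2,13) fires=4 [4,15) fires=3
i=5 t=19 v=5: → [18,29),[16,27),[14,25),[12,23),[10,21); WM=16
i=6 t=23 v=8: → [22,33),[20,31),[18,29),[16,27),[14,25); WM=20; [6,17) fires=3 [8,19) fires=2
i=7 t=7 v=1: DROP (t<20-3); WM=20
i=8 t=27 v=1: → [26,37),[24,35),[22,33),[20,31),[18,29); WM=24; [10,21) fires=3 [12,23) fires=2
i=9 t=10 v=3: DROP (t<24-3); WM=24
i=10 t=34 v=2: → [34,45),[32,43),[30,41),[28,39),[26,37),[24,35); WM=31; [14,25) fires=3 [16,27) fires=3 [18,29) fires=4 [20,31) fires=2
i=11 t=34 v=9: → [34,45),[32,43),[30,41),[28,39),[26,37),[24,35); WM=31
i=12 t=38 v=7: → [38,49),[36,47),[34,45),[32,43),[30,41),[28,39); WM=35; [22,33) fires=2 [24,35) fires=3
i=13 t=39 v=6: → [38,49),[36,47),[34,45),[32,43),[30,41); WM=36
i=14 t=23 v=3: DROP (t<36-3); WM=36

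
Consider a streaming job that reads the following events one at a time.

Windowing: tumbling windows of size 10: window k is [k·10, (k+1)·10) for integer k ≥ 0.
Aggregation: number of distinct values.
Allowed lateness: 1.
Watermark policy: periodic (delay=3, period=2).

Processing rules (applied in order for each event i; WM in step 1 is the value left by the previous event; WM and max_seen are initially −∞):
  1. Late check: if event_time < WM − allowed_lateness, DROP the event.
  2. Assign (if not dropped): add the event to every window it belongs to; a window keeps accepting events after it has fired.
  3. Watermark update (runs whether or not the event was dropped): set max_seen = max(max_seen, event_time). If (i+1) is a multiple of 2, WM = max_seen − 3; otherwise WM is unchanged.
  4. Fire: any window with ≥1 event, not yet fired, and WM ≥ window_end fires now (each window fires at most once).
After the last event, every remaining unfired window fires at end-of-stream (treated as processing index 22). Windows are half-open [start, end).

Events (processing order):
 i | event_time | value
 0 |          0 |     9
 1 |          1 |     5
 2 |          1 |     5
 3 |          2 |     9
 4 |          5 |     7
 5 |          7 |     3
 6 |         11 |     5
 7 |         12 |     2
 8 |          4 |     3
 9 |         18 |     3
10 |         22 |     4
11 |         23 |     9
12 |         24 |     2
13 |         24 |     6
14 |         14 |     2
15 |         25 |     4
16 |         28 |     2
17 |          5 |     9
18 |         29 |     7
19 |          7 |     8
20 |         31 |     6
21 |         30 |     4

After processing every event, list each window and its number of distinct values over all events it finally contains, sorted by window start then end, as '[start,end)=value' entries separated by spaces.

[0,10)=4 [10,20)=3 [20,30)=5 [30,40)=2

i=0 t=0 v=9: → [0,10); WM=−∞
i=1 t=1 v=5: → [0,10); WM=-2
i=2 t=1 v=5: → [0,10); WM=-2
i=3 t=2 v=9: → [0,10); WM=-1
i=4 t=5 v=7: → [0,10); WM=-1
i=5 t=7 v=3: → [0,10); WM=4
i=6 t=11 v=5: → [10,20); WM=4
i=7 t=12 v=2: → [10,20); WM=9
i=8 t=4 v=3: DROP (t<9-1); WM=9
i=9 t=18 v=3: → [10,20); WM=15; [0,10) fires=4
i=10 t=22 v=4: → [20,30); WM=15
i=11 t=23 v=9: → [20,30); WM=20; [10,20) fires=3
i=12 t=24 v=2: → [20,30); WM=20
i=13 t=24 v=6: → [20,30); WM=21
i=14 t=14 v=2: DROP (t<21-1); WM=21
i=15 t=25 v=4: → [20,30); WM=22
i=16 t=28 v=2: → [20,30); WM=22
i=17 t=5 v=9: DROP (t<22-1); WM=25
i=18 t=29 v=7: → [20,30); WM=25
i=19 t=7 v=8: DROP (t<25-1); WM=26
i=20 t=31 v=6: → [30,40); WM=26
i=21 t=30 v=4: → [30,40); WM=28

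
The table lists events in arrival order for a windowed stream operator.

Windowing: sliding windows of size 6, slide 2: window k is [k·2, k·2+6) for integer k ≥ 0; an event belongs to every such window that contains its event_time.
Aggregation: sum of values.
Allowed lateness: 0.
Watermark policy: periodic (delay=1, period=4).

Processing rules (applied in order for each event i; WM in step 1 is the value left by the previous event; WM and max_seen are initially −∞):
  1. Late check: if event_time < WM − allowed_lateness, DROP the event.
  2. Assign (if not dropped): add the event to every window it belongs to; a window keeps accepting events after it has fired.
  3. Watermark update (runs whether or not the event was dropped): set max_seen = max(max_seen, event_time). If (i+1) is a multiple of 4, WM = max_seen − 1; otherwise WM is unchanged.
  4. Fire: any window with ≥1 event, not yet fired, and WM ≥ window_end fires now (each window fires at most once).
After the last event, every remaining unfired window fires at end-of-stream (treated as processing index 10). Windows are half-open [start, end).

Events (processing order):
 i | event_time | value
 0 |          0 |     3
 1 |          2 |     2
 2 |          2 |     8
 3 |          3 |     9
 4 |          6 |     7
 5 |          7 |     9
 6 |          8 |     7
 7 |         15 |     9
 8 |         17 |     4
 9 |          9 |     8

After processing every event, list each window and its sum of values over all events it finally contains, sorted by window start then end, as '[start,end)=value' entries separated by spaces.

[0,6)=22 [2,8)=35 [4,10)=23 [6,12)=23 [8,14)=7 [10,16)=9 [12,18)=13 [14,20)=13 [16,22)=4

i=0 t=0 v=3: → [0,6); WM=−∞
i=1 t=2 v=2: → [2,8),[0,6); WM=−∞
i=2 t=2 v=8: → [2,8),[0,6); WM=−∞
i=3 t=3 v=9: → [2,8),[0,6); WM=2
i=4 t=6 v=7: → [6,12),[4,10),[2,8); WM=2
i=5 t=7 v=9: → [6,12),[4,10),[2,8); WM=2
i=6 t=8 v=7: → [8,14),[6,12),[4,10); WM=2
i=7 t=15 v=9: → [14,20),[12,18),[10,16); WM=14; [0,6) fires=22 [2,8) fires=35 [4,10) fires=23 [6,12) fires=23 [8,14) fires=7
i=8 t=17 v=4: → [16,22),[14,20),[12,18); WM=14
i=9 t=9 v=8: DROP (t<14-0); WM=14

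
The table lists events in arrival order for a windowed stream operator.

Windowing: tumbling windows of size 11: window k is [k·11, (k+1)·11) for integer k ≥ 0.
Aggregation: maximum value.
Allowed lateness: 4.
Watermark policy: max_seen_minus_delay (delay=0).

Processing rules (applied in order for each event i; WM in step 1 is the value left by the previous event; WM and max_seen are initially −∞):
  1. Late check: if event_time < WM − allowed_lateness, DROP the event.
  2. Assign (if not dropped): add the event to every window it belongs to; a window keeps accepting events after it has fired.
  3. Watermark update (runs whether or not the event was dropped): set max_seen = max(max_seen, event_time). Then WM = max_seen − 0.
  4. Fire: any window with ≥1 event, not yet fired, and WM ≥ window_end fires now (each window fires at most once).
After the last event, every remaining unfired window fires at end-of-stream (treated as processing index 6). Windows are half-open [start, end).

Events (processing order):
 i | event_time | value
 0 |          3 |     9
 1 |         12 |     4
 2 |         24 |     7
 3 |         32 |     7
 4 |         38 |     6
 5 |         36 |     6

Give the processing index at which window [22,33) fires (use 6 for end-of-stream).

4

i=0 t=3 v=9: → [0,11); WM=3
i=1 t=12 v=4: → [11,22); WM=12; [0,11) fires=9
i=2 t=24 v=7: → [22,33); WM=24; [11,22) fires=4
i=3 t=32 v=7: → [22,33); WM=32
i=4 t=38 v=6: → [33,44); WM=38; [22,33) fires=7
i=5 t=36 v=6: → [33,44); WM=38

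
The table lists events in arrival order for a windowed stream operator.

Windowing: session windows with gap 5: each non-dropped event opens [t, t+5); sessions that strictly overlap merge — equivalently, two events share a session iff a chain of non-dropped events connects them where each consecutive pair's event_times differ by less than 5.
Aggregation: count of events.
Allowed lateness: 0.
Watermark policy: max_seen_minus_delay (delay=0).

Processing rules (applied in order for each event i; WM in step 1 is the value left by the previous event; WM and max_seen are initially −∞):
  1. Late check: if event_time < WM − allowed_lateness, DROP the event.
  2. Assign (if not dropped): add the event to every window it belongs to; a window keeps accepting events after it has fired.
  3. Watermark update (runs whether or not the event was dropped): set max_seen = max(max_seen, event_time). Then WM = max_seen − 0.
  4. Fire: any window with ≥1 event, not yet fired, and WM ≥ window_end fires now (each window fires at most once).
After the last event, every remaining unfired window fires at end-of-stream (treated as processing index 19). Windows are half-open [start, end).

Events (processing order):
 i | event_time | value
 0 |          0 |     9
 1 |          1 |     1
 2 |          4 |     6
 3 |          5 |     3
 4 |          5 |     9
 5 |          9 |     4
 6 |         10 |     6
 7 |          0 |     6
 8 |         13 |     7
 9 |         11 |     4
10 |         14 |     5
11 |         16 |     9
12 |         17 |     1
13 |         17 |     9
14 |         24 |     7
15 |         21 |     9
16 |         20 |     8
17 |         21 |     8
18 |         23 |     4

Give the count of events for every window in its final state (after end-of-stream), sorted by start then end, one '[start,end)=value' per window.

[0,22)=12 [24,29)=1

i=0 t=0 v=9: → [0,5); WM=0
i=1 t=1 v=1: → [0,6); WM=1
i=2 t=4 v=6: → [0,9); WM=4
i=3 t=5 v=3: → [0,10); WM=5
i=4 t=5 v=9: → [0,10); WM=5
i=5 t=9 v=4: → [0,14); WM=9
i=6 t=10 v=6: → [0,15); WM=10
i=7 t=0 v=6: DROP (t<10-0); WM=10
i=8 t=13 v=7: → [0,18); WM=13
i=9 t=11 v=4: DROP (t<13-0); WM=13
i=10 t=14 v=5: → [0,19); WM=14
i=11 t=16 v=9: → [0,21); WM=16
i=12 t=17 v=1: → [0,22); WM=17
i=13 t=17 v=9: → [0,22); WM=17
i=14 t=24 v=7: → [24,29); WM=24
i=15 t=21 v=9: DROP (t<24-0); WM=24
i=16 t=20 v=8: DROP (t<24-0); WM=24
i=17 t=21 v=8: DROP (t<24-0); WM=24
i=18 t=23 v=4: DROP (t<24-0); WM=24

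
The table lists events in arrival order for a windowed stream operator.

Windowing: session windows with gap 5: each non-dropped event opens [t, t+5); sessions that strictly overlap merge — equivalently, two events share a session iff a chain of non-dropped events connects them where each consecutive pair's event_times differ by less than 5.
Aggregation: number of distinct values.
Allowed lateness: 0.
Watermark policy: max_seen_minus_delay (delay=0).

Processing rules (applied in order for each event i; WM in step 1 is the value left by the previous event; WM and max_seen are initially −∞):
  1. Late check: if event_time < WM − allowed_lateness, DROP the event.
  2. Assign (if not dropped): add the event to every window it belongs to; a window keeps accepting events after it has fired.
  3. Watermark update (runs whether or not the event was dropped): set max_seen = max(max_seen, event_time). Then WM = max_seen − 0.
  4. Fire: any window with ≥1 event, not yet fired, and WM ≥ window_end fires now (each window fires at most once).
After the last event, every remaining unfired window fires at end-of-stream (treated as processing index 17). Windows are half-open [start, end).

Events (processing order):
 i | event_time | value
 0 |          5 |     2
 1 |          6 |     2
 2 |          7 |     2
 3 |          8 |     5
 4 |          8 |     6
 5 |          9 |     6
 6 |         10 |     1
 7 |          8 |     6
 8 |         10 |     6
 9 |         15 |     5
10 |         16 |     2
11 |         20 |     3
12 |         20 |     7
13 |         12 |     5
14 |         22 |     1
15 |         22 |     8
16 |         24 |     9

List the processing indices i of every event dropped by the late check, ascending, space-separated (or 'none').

i=0 t=5 v=2: → [5,10); WM=5
i=1 t=6 v=2: → [5,11); WM=6
i=2 t=7 v=2: → [5,12); WM=7
i=3 t=8 v=5: → [5,13); WM=8
i=4 t=8 v=6: → [5,13); WM=8
i=5 t=9 v=6: → [5,14); WM=9
i=6 t=10 v=1: → [5,15); WM=10
i=7 t=8 v=6: DROP (t<10-0); WM=10
i=8 t=10 v=6: → [5,15); WM=10
i=9 t=15 v=5: → [15,20); WM=15
i=10 t=16 v=2: → [15,21); WM=16
i=11 t=20 v=3: → [15,25); WM=20
i=12 t=20 v=7: → [15,25); WM=20
i=13 t=12 v=5: DROP (t<20-0); WM=20
i=14 t=22 v=1: → [15,27); WM=22
i=15 t=22 v=8: → [15,27); WM=22
i=16 t=24 v=9: → [15,29); WM=24

7 13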